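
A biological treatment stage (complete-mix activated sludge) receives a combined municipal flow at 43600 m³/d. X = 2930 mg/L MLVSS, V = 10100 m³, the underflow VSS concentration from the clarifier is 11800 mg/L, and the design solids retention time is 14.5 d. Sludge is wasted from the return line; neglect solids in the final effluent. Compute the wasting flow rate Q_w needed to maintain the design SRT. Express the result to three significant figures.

θ_c = V·X/(Q_w·X_r) when wasting from the recycle, so Q_w = V·X/(θ_c·X_r) = 10100 × 2930 / (14.5 × 11800) = 173.0 m³/d.

Q_w ≈ 173 m³/d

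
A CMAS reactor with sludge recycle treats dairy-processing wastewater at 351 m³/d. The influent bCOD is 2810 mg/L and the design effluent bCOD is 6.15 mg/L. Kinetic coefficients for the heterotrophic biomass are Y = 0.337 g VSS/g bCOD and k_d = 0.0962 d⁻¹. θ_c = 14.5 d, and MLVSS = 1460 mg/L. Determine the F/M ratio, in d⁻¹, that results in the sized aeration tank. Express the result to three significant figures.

From the SRT design equation V = Y Q (S₀−S) θ_c / [X (1 + k_d θ_c)] = 0.337 × 351 × (2810 − 6.15) × 14.5 / [1460 × (1 + 0.0962 × 14.5)] = 4.81×10^6 / 3497 = 1375 m³.
Food-to-microorganism ratio F/M = Q S₀ / (V X) = 351 × 2810 / (1375 × 1460) = 0.4912 d⁻¹.

F/M ≈ 0.491 d⁻¹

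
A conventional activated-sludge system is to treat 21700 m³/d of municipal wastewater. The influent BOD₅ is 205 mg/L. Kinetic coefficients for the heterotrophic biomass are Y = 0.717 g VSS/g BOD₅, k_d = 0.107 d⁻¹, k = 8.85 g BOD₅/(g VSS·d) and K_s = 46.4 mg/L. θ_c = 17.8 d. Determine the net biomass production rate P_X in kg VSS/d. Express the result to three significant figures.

P_X ≈ 1090 kg VSS/d

Effluent substrate depends only on kinetics and SRT: S = K_s(1 + k_d θ_c) / [θ_c(Yk − k_d) − 1] = 46.4 × (1 + 0.107 × 17.8) / [17.8 × (0.717 × 8.85 − 0.107) − 1] = 134.8 / 110.0 = 1.225 mg/L.
Y_obs = Y / (1 + k_d θ_c) = 0.717 / (1 + 0.107 × 17.8) = 0.717 / 2.905 = 0.2468.
ΔS = 205 − 1.22 = 203.8 mg/L, so the substrate removal rate is 21700 × 203.8/1000 = 4422 kg BOD₅/d.
Net biomass production P_X = Y_obs × Q·(S₀ − S) = 0.2468 × 4422 = 1092 kg VSS/d.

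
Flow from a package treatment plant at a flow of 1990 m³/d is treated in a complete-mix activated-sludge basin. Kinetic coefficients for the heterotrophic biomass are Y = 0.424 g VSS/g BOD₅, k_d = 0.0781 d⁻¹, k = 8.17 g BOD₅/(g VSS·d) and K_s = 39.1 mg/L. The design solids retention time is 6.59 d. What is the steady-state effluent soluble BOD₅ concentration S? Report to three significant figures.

S ≈ 2.78 mg/L

For a completely mixed reactor with recycle the Lawrence–McCarty relation gives S = K_s·(1 + k_d·θ_c) / [θ_c·(Y·k − k_d) − 1] = 39.1 × (1 + 0.0781 × 6.59) / [6.59 × (0.424 × 8.17 − 0.0781) − 1] = 59.22 / 21.31 = 2.779 mg/L.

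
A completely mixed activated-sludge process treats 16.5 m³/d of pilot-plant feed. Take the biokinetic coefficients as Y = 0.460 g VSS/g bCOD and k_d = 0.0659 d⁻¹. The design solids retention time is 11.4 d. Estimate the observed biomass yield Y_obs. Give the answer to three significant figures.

Y_obs = Y / (1 + k_d θ_c) = 0.460 / (1 + 0.0659 × 11.4) = 0.460 / 1.751 = 0.2627.

Y_obs ≈ 0.263 g VSS/g bCOD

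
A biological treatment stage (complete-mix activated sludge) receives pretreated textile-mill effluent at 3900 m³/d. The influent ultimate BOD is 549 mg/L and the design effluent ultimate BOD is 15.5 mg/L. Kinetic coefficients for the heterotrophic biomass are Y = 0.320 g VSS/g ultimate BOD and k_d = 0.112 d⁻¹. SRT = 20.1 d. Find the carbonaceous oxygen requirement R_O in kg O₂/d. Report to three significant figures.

Correct the yield for decay: Y_obs = Y/(1 + k_d θ_c) = 0.320 / (1 + 0.112 × 20.1) = 0.320 / 3.251 = 0.09843.
ΔS = 549 − 15.5 = 533.5 mg/L, so the substrate removal rate is 3900 × 533.5/1000 = 2081 kg ultimate BOD/d.
P_X = Y_obs·Q·(S₀ − S) = 0.09843 × 2081 = 204.8 kg VSS/d.
R_O = Q·(S₀ − S) − 1.42·P_X = 2081 − 1.42 × 204.8 = 1790 kg O₂/d.

R_O ≈ 1790 kg O₂/d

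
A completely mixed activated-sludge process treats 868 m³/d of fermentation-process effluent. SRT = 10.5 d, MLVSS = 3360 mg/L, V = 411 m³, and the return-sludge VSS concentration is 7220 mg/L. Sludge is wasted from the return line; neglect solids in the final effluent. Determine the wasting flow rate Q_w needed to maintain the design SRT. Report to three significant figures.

θ_c = V·X/(Q_w·X_r) when wasting from the recycle, so Q_w = V·X/(θ_c·X_r) = 411.0 × 3360 / (10.5 × 7220) = 18.22 m³/d.

Q_w ≈ 18.2 m³/d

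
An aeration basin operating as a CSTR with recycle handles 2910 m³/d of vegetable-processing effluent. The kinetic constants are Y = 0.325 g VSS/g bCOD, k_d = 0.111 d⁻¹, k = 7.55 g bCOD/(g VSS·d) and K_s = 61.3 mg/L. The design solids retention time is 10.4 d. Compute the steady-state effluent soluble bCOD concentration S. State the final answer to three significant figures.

From the Monod/SRT balance for a CMAS, S = K_s·(1+k_d θ_c)/[θ_c·(Y k − k_d) − 1] = 61.3 × (1 + 0.111 × 10.4) / [10.4 × (0.325 × 7.55 − 0.111) − 1] = 132.1 / 23.36 = 5.652 mg/L.

S ≈ 5.65 mg/L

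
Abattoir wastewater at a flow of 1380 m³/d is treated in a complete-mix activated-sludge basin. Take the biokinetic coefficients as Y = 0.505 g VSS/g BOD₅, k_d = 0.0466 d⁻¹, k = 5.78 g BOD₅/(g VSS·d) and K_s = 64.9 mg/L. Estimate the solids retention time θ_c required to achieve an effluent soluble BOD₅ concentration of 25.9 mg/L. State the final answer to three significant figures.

θ_c ≈ 1.27 d

From 1/θ_c = Y·k·S/(K_s + S) − k_d: Y·k·S/(K_s+S) = 0.505 × 5.78 × 25.9 / (64.9 + 25.9) = 0.8326 d⁻¹.
θ_c = 1/(μ − k_d) = 1/(0.8326 − 0.0466) = 1/0.7860 = 1.272 d.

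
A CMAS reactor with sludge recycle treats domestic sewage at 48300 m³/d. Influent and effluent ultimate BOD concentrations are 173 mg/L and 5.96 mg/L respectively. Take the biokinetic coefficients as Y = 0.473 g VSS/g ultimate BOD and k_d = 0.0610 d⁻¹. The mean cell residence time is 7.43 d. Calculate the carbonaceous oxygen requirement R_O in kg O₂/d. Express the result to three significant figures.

R_O ≈ 4340 kg O₂/d

Y_obs = Y / (1 + k_d θ_c) = 0.473 / (1 + 0.0610 × 7.43) = 0.473 / 1.453 = 0.3255.
Q·(S₀ − S) = 48300 × (173 − 5.96) × 10⁻³ = 8068 kg/d removed.
Biomass synthesised: P_X = Y_obs × 8068 = 2626 kg VSS/d.
R_O = Q·ΔS − 1.42 P_X = 8068 − 3729 = 4339 kg O₂/d.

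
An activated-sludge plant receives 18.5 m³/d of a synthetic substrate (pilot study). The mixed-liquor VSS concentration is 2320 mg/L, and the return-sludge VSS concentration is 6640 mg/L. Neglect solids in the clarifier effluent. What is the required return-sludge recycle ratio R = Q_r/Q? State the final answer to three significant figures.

Solids balance on the clarifier gives (1+R)X = R·X_r, so R = X/(X_r − X) = 2320 / (6640 − 2320) = 0.5370.

R ≈ 0.537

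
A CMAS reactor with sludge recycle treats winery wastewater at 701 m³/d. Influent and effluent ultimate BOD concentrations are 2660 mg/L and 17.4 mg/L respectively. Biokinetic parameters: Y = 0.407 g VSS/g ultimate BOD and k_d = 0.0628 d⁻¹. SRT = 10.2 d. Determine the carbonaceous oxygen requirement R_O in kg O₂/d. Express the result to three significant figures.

R_O ≈ 1200 kg O₂/d

The observed yield is Y_obs = Y/(1 + k_d·θ_c) = 0.407 / (1 + 0.0628 × 10.2) = 0.407 / 1.641 = 0.2481 g VSS per g ultimate BOD removed.
ΔS = 2660 − 17.4 = 2643 mg/L, so the substrate removal rate is 701 × 2643/1000 = 1852 kg ultimate BOD/d.
P_X = Y_obs·Q·(S₀ − S) = 0.2481 × 1852 = 459.6 kg VSS/d.
Carbonaceous O₂ demand = substrate oxidised − cell-mass equivalent = 1852 − 1.42 × 459.6 = 1200 kg O₂/d.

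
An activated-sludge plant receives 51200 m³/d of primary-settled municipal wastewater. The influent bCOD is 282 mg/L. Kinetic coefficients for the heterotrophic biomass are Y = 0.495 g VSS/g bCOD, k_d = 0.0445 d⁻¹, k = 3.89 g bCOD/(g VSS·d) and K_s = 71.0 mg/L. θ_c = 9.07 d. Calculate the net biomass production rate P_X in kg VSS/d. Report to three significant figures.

Effluent substrate depends only on kinetics and SRT: S = K_s(1 + k_d θ_c) / [θ_c(Yk − k_d) − 1] = 71.0 × (1 + 0.0445 × 9.07) / [9.07 × (0.495 × 3.89 − 0.0445) − 1] = 99.66 / 16.06 = 6.205 mg/L.
Observed yield with endogenous decay: Y_obs = Y / (1 + k_d·θ_c) = 0.495 / (1 + 0.0445 × 9.07) = 0.495 / 1.404 = 0.3527 g VSS/g bCOD.
Q·(S₀ − S) = 51200 × (282 − 6.20) × 10⁻³ = 14121 kg/d removed.
So the net sludge growth is P_X = 0.3527 × 14121 = 4980 kg VSS/d.

P_X ≈ 4980 kg VSS/d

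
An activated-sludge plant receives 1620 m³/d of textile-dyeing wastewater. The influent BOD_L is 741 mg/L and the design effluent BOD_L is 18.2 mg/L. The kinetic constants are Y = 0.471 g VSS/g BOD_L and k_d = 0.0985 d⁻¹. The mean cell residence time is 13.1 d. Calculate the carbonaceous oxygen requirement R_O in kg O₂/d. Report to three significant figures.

R_O ≈ 829 kg O₂/d

Correct the yield for decay: Y_obs = Y/(1 + k_d θ_c) = 0.471 / (1 + 0.0985 × 13.1) = 0.471 / 2.290 = 0.2056.
Q·(S₀ − S) = 1620 × (741 − 18.2) × 10⁻³ = 1171 kg/d removed.
P_X = Y_obs·Q·(S₀ − S) = 0.2056 × 1171 = 240.8 kg VSS/d.
R_O = Q·ΔS − 1.42 P_X = 1171 − 341.9 = 829.0 kg O₂/d.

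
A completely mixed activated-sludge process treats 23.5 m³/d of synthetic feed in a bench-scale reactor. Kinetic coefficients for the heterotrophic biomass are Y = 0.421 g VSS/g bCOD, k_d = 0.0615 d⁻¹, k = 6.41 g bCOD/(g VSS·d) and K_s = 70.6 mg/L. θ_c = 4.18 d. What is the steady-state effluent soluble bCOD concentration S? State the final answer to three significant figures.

Effluent substrate depends only on kinetics and SRT: S = K_s(1 + k_d θ_c) / [θ_c(Yk − k_d) − 1] = 70.6 × (1 + 0.0615 × 4.18) / [4.18 × (0.421 × 6.41 − 0.0615) − 1] = 88.75 / 10.02 = 8.854 mg/L.

S ≈ 8.85 mg/L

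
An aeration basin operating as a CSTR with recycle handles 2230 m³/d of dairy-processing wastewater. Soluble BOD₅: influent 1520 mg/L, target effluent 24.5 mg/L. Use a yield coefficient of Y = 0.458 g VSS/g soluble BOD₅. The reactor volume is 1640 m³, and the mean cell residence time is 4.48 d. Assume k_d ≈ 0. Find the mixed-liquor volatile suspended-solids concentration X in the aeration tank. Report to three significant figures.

X ≈ 4170 mg/L

From V·X = Y·Q·(S₀ − S)·θ_c (decay neglected): X = 0.458 × 2230 × (1520 − 24.5) × 4.48 / 1640 = 4172 mg/L.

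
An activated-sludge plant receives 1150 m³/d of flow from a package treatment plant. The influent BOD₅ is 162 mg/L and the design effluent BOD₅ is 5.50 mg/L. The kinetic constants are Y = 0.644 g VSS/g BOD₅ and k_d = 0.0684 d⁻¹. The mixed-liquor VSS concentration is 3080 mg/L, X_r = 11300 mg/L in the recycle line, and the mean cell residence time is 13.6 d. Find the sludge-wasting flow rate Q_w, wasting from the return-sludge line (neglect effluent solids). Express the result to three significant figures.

Steady-state biomass mass balance: V·X·(1 + k_d·θ_c) = Y·Q·(S₀ − S)·θ_c, so V = 0.644 × 1150 × (162 − 5.50) × 13.6 / [3080 × (1 + 0.0684 × 13.6)] = 1.58×10^6 / 5945 = 265.1 m³.
θ_c = V·X/(Q_w·X_r) when wasting from the recycle, so Q_w = V·X/(θ_c·X_r) = 265.1 × 3080 / (13.6 × 11300) = 5.314 m³/d.

Q_w ≈ 5.31 m³/d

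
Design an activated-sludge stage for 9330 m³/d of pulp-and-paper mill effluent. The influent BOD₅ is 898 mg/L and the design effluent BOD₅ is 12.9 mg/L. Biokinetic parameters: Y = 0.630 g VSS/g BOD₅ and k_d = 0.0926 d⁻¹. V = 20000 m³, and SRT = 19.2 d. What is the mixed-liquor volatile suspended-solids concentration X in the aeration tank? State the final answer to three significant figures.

From V·X·(1 + k_d·θ_c) = Y·Q·(S₀ − S)·θ_c: X = 0.630 × 9330 × (898 − 12.9) × 19.2 / [20000 × (1 + 0.0926 × 19.2)] = 1798 mg/L.

X ≈ 1800 mg/L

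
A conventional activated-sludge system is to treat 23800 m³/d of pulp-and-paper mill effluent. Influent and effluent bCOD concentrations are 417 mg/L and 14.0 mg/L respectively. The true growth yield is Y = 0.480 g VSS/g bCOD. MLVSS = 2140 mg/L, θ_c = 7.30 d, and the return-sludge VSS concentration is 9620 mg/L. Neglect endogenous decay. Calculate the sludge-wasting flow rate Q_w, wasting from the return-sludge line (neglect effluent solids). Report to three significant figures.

Q_w ≈ 479 m³/d

With k_d = 0 the design equation reduces to V = Y Q (S₀−S) θ_c / X = 0.480 × 23800 × (417 − 14.0) × 7.30 / 2140 = 15705 m³.
θ_c = V·X/(Q_w·X_r) when wasting from the recycle, so Q_w = V·X/(θ_c·X_r) = 15705 × 2140 / (7.30 × 9620) = 478.6 m³/d.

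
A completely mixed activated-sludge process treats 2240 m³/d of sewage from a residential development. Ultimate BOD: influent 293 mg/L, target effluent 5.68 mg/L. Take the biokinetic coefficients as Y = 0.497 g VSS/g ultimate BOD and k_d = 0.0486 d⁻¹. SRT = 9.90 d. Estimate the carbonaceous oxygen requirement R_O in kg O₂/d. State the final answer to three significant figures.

Correct the yield for decay: Y_obs = Y/(1 + k_d θ_c) = 0.497 / (1 + 0.0486 × 9.90) = 0.497 / 1.481 = 0.3356.
ΔS = 293 − 5.68 = 287.3 mg/L, so the substrate removal rate is 2240 × 287.3/1000 = 643.6 kg ultimate BOD/d.
Net sludge production P_X = 0.3356 × 643.6 = 216.0 kg VSS/d.
Carbonaceous O₂ demand = substrate oxidised − cell-mass equivalent = 643.6 − 1.42 × 216.0 = 336.9 kg O₂/d.

R_O ≈ 337 kg O₂/d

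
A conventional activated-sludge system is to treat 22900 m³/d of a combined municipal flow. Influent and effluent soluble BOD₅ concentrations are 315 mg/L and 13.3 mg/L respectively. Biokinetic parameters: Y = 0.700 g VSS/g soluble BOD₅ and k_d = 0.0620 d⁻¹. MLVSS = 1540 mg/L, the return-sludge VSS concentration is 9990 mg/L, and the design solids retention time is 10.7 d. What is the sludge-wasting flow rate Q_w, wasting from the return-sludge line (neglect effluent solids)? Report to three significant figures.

Steady-state biomass mass balance: V·X·(1 + k_d·θ_c) = Y·Q·(S₀ − S)·θ_c, so V = 0.700 × 22900 × (315 − 13.3) × 10.7 / [1540 × (1 + 0.0620 × 10.7)] = 5.17×10^7 / 2562 = 20201 m³.
Wasting from the return line (neglecting effluent solids): Q_w = V·X / (θ_c·X_r) = 20201 × 1540 / (10.7 × 9990) = 291.0 m³/d.

Q_w ≈ 291 m³/d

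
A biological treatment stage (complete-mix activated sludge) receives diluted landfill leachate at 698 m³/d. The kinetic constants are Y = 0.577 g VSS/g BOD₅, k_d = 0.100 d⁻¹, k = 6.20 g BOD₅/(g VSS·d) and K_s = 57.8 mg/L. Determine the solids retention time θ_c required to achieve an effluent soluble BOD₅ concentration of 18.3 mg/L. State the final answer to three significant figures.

θ_c ≈ 1.32 d

At the target effluent, Y k S/(K_s+S) = 0.577×6.20×18.3/76.10 = 0.8603 d⁻¹.
1/θ_c = 0.8603 − 0.100 = 0.7603 d⁻¹, so θ_c = 1.315 d.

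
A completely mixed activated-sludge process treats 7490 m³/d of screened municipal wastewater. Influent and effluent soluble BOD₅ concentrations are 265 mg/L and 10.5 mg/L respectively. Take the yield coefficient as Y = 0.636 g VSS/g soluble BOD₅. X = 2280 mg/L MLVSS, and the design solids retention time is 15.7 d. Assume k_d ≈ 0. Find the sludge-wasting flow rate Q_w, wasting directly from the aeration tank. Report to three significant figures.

Q_w ≈ 532 m³/d

V·X = Y·Q·ΔS·θ_c gives V = 0.636 × 7490 × (265 − 10.5) × 15.7 / 2280 = 8348 m³.
For wasting at MLVSS concentration, Q_w = V/θ_c = 8348/15.7 = 531.7 m³/d.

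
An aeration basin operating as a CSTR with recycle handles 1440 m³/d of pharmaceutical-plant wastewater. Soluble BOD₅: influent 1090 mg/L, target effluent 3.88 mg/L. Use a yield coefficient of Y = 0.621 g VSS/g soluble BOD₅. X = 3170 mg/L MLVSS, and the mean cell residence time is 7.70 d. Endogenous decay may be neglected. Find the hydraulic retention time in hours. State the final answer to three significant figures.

τ ≈ 39.3 h

With k_d = 0 the design equation reduces to V = Y Q (S₀−S) θ_c / X = 0.621 × 1440 × (1090 − 3.88) × 7.70 / 3170 = 2359 m³.
τ = V/Q = 2359/1440 = 1.638 d, or 39.32 h.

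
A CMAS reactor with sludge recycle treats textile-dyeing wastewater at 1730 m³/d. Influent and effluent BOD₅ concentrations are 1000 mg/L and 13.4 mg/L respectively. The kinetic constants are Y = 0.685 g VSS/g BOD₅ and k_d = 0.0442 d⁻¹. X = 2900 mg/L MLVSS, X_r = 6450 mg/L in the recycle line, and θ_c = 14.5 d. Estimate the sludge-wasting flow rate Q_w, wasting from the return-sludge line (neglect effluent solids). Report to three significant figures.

Q_w ≈ 110 m³/d

Rearranging the biomass balance for a CMAS with decay, V = Y·Q·ΔS·θ_c / [X·(1+k_d θ_c)] = 0.685 × 1730 × (1000 − 13.4) × 14.5 / [2900 × (1 + 0.0442 × 14.5)] = 1.7×10^7 / 4759 = 3563 m³.
Q_w = (V·X)/(θ_c X_r) = 3563 × 2900 / (14.5 × 6450) = 110.5 m³/d.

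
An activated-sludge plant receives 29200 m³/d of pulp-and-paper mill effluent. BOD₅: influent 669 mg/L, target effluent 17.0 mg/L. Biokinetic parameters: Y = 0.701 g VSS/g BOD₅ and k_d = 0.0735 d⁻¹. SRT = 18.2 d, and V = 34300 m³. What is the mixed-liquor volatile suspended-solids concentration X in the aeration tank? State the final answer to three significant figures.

X ≈ 3030 mg/L

Solving the biomass balance for X: X = Y Q (S₀−S) θ_c / [V (1+k_d θ_c)] = 0.701 × 29200 × (669 − 17.0) × 18.2 / [34300 × (1 + 0.0735 × 18.2)] = 3029 mg/L.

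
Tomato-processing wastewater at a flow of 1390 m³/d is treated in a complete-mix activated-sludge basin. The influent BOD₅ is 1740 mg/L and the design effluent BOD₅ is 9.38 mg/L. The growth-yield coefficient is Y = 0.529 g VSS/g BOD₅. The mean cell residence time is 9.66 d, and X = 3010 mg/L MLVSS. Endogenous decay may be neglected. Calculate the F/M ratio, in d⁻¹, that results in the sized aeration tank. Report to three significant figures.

Biomass mass balance (decay neglected): V·X = Y·Q·(S₀ − S)·θ_c, so V = 0.529 × 1390 × (1740 − 9.38) × 9.66 / 3010 = 4084 m³.
F/M = Q·S₀ / (V·X) = 1390 × 1740 / (4084 × 3010) = 0.1967 g BOD₅·(g VSS·d)⁻¹.

F/M ≈ 0.197 d⁻¹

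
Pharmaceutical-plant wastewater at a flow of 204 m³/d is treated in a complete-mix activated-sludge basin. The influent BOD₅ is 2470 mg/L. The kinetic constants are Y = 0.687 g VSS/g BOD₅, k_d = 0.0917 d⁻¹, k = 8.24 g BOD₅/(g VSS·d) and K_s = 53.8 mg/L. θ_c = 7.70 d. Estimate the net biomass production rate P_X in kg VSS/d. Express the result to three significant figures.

P_X ≈ 203 kg VSS/d

From the Monod/SRT balance for a CMAS, S = K_s·(1+k_d θ_c)/[θ_c·(Y k − k_d) − 1] = 53.8 × (1 + 0.0917 × 7.70) / [7.70 × (0.687 × 8.24 − 0.0917) − 1] = 91.79 / 41.88 = 2.192 mg/L.
Correct the yield for decay: Y_obs = Y/(1 + k_d θ_c) = 0.687 / (1 + 0.0917 × 7.70) = 0.687 / 1.706 = 0.4027.
ΔS = 2470 − 2.19 = 2468 mg/L, so the substrate removal rate is 204 × 2468/1000 = 503.4 kg BOD₅/d.
So the net sludge growth is P_X = 0.4027 × 503.4 = 202.7 kg VSS/d.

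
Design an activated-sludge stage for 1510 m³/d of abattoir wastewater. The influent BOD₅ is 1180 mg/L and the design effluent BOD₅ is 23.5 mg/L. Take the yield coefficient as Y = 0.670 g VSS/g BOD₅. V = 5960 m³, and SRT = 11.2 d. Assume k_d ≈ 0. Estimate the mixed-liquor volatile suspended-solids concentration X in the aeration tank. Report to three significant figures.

From V·X = Y·Q·(S₀ − S)·θ_c (decay neglected): X = 0.670 × 1510 × (1180 − 23.5) × 11.2 / 5960 = 2199 mg/L.

X ≈ 2200 mg/L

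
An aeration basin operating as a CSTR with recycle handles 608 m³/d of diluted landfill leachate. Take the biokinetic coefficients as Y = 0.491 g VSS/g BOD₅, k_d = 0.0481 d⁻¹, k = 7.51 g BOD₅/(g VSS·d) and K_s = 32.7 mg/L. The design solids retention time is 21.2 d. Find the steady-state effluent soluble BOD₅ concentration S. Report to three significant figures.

Effluent substrate depends only on kinetics and SRT: S = K_s(1 + k_d θ_c) / [θ_c(Yk − k_d) − 1] = 32.7 × (1 + 0.0481 × 21.2) / [21.2 × (0.491 × 7.51 − 0.0481) − 1] = 66.04 / 76.15 = 0.8673 mg/L.

S ≈ 0.867 mg/L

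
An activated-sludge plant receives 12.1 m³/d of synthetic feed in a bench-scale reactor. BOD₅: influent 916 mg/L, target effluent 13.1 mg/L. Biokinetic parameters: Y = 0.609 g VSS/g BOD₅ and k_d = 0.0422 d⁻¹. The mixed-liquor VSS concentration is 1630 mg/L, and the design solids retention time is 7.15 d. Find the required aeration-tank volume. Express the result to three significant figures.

Rearranging the biomass balance for a CMAS with decay, V = Y·Q·ΔS·θ_c / [X·(1+k_d θ_c)] = 0.609 × 12.1 × (916 − 13.1) × 7.15 / [1630 × (1 + 0.0422 × 7.15)] = 4.76×10^4 / 2122 = 22.42 m³.

V ≈ 22.4 m³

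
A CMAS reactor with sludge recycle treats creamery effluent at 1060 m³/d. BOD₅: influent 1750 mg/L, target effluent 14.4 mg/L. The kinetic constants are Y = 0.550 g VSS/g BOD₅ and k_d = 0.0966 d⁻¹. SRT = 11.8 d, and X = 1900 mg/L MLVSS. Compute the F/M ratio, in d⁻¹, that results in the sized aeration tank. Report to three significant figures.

F/M ≈ 0.332 d⁻¹

Steady-state biomass mass balance: V·X·(1 + k_d·θ_c) = Y·Q·(S₀ − S)·θ_c, so V = 0.550 × 1060 × (1750 − 14.4) × 11.8 / [1900 × (1 + 0.0966 × 11.8)] = 1.19×10^7 / 4066 = 2937 m³.
F/M = applied load / biomass = Q·S₀/(V·X) = 1060 × 1750 / (2937 × 1900) = 0.3325 d⁻¹.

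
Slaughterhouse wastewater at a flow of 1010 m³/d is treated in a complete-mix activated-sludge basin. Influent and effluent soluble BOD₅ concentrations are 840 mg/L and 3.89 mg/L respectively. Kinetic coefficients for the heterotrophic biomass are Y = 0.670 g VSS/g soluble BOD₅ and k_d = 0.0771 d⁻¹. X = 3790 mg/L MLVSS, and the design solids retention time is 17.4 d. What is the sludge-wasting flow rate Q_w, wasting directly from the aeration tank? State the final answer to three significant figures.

Rearranging the biomass balance for a CMAS with decay, V = Y·Q·ΔS·θ_c / [X·(1+k_d θ_c)] = 0.670 × 1010 × (840 − 3.89) × 17.4 / [3790 × (1 + 0.0771 × 17.4)] = 9.84×10^6 / 8874 = 1109 m³.
For wasting at MLVSS concentration, Q_w = V/θ_c = 1109/17.4 = 63.76 m³/d.

Q_w ≈ 63.8 m³/d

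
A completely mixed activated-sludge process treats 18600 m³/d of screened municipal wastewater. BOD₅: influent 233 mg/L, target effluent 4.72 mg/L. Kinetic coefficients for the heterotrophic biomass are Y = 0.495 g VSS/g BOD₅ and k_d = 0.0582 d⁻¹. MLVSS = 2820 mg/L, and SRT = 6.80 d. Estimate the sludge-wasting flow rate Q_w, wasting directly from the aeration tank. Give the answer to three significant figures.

Rearranging the biomass balance for a CMAS with decay, V = Y·Q·ΔS·θ_c / [X·(1+k_d θ_c)] = 0.495 × 18600 × (233 − 4.72) × 6.80 / [2820 × (1 + 0.0582 × 6.80)] = 1.43×10^7 / 3936 = 3631 m³.
For wasting at MLVSS concentration, Q_w = V/θ_c = 3631/6.80 = 534.0 m³/d.

Q_w ≈ 534 m³/d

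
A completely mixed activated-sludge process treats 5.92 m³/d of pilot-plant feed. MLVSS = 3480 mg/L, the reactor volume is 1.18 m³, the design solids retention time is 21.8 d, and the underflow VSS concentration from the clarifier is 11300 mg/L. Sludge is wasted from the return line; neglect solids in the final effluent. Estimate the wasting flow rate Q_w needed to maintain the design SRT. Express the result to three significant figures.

Q_w ≈ 0.0167 m³/d

Q_w = (V·X)/(θ_c X_r) = 1.180 × 3480 / (21.8 × 11300) = 0.01667 m³/d.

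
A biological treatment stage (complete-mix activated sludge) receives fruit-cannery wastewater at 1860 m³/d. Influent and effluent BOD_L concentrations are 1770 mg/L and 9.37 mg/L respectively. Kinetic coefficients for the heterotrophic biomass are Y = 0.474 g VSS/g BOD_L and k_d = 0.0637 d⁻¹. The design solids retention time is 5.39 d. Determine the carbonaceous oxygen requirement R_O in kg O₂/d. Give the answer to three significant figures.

R_O ≈ 1630 kg O₂/d

Observed yield with endogenous decay: Y_obs = Y / (1 + k_d·θ_c) = 0.474 / (1 + 0.0637 × 5.39) = 0.474 / 1.343 = 0.3529 g VSS/g BOD_L.
Substrate removed = Q·(S₀ − S) = 1860 m³/d × (1770 − 9.37) g/m³ = 3.27×10^6 g/d = 3275 kg/d.
Net sludge production P_X = 0.3529 × 3275 = 1156 kg VSS/d.
R_O = Q·(S₀ − S) − 1.42·P_X = 3275 − 1.42 × 1156 = 1634 kg O₂/d.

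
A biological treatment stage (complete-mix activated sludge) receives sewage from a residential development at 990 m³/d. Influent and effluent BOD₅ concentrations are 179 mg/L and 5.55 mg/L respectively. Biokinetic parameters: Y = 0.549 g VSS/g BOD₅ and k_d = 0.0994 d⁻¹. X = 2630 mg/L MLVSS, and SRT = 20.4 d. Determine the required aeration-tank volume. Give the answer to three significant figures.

Steady-state biomass mass balance: V·X·(1 + k_d·θ_c) = Y·Q·(S₀ − S)·θ_c, so V = 0.549 × 990 × (179 − 5.55) × 20.4 / [2630 × (1 + 0.0994 × 20.4)] = 1.92×10^6 / 7963 = 241.5 m³.

V ≈ 242 m³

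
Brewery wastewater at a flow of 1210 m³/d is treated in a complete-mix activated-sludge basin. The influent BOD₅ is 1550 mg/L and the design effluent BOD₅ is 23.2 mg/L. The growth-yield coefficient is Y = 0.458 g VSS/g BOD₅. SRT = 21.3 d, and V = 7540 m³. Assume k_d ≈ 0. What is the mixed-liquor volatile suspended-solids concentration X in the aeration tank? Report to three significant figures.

From V·X = Y·Q·(S₀ − S)·θ_c (decay neglected): X = 0.458 × 1210 × (1550 − 23.2) × 21.3 / 7540 = 2390 mg/L.

X ≈ 2390 mg/L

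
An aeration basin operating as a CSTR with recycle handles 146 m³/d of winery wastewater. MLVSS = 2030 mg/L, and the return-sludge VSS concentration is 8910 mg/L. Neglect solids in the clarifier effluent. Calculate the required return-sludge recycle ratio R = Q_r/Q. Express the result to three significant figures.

R ≈ 0.295

Solids balance on the clarifier gives (1+R)X = R·X_r, so R = X/(X_r − X) = 2030 / (8910 − 2030) = 0.2951.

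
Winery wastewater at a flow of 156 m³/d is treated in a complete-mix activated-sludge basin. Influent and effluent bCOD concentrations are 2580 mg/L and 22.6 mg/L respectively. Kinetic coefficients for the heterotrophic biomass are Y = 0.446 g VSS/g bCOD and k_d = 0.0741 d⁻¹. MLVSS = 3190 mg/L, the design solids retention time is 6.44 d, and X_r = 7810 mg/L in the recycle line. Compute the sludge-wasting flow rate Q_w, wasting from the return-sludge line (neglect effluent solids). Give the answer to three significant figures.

Q_w ≈ 15.4 m³/d

Rearranging the biomass balance for a CMAS with decay, V = Y·Q·ΔS·θ_c / [X·(1+k_d θ_c)] = 0.446 × 156 × (2580 − 22.6) × 6.44 / [3190 × (1 + 0.0741 × 6.44)] = 1.15×10^6 / 4712 = 243.2 m³.
Wasting from the return line (neglecting effluent solids): Q_w = V·X / (θ_c·X_r) = 243.2 × 3190 / (6.44 × 7810) = 15.42 m³/d.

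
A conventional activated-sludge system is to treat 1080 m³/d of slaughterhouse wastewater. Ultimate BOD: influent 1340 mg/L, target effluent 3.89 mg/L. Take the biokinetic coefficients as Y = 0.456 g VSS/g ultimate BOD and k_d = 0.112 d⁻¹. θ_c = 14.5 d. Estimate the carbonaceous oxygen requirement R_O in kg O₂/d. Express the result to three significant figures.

R_O ≈ 1090 kg O₂/d

Correct the yield for decay: Y_obs = Y/(1 + k_d θ_c) = 0.456 / (1 + 0.112 × 14.5) = 0.456 / 2.624 = 0.1738.
Substrate removed = Q·(S₀ − S) = 1080 m³/d × (1340 − 3.89) g/m³ = 1.44×10^6 g/d = 1443 kg/d.
Net sludge production P_X = 0.1738 × 1443 = 250.8 kg VSS/d.
Carbonaceous O₂ demand = substrate oxidised − cell-mass equivalent = 1443 − 1.42 × 250.8 = 1087 kg O₂/d.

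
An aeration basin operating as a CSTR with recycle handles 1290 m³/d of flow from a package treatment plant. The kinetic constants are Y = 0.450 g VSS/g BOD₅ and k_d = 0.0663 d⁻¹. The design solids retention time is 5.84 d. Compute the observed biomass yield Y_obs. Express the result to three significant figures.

Y_obs ≈ 0.324 g VSS/g BOD₅

Correct the yield for decay: Y_obs = Y/(1 + k_d θ_c) = 0.450 / (1 + 0.0663 × 5.84) = 0.450 / 1.387 = 0.3244.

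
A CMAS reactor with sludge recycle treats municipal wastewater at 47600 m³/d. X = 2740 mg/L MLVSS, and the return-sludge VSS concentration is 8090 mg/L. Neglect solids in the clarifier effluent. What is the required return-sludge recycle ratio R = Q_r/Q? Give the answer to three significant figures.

R = Q_r/Q = X/(X_r − X) = 2740 / (8090 − 2740) = 0.5121.

R ≈ 0.512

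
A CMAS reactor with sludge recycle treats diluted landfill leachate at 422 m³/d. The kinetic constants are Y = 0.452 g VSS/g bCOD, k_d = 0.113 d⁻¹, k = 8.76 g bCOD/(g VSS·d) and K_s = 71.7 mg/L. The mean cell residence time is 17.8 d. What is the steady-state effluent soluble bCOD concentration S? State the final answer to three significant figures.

From the Monod/SRT balance for a CMAS, S = K_s·(1+k_d θ_c)/[θ_c·(Y k − k_d) − 1] = 71.7 × (1 + 0.113 × 17.8) / [17.8 × (0.452 × 8.76 − 0.113) − 1] = 215.9 / 67.47 = 3.200 mg/L.

S ≈ 3.20 mg/L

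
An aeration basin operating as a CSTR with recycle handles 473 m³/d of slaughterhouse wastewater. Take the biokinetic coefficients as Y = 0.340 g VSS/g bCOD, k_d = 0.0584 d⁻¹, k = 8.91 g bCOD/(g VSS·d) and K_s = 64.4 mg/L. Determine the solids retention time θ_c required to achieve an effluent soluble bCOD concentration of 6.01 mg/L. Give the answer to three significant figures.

From 1/θ_c = Y·k·S/(K_s + S) − k_d: Y·k·S/(K_s+S) = 0.340 × 8.91 × 6.01 / (64.4 + 6.01) = 0.2586 d⁻¹.
θ_c = 1/(μ − k_d) = 1/(0.2586 − 0.0584) = 1/0.2002 = 4.995 d.

θ_c ≈ 5.00 d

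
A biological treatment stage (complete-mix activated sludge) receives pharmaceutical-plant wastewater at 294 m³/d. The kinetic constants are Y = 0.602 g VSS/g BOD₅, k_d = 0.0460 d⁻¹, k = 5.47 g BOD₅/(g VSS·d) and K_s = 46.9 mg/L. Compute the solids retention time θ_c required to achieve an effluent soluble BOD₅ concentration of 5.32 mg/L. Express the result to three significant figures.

θ_c ≈ 3.45 d

At the target effluent, Y k S/(K_s+S) = 0.602×5.47×5.32/52.22 = 0.3355 d⁻¹.
1/θ_c = 0.3355 − 0.0460 = 0.2895 d⁻¹, so θ_c = 3.455 d.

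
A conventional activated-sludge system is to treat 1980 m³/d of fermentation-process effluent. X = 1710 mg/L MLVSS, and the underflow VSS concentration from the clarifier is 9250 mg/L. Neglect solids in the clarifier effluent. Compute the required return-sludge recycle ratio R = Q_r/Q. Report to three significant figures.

R ≈ 0.227

R = Q_r/Q = X/(X_r − X) = 1710 / (9250 − 1710) = 0.2268.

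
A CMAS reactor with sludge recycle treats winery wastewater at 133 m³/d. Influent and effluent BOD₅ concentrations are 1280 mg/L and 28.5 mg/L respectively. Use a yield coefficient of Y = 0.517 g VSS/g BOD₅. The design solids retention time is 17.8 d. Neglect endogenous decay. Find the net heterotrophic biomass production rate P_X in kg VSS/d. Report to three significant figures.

Since k_d ≈ 0, Y_obs = Y = 0.517 g VSS/g BOD₅.
Q·(S₀ − S) = 133 × (1280 − 28.5) × 10⁻³ = 166.4 kg/d removed.
P_X = Y_obs · Q(S₀ − S) = 0.5170 × 166.4 = 86.05 kg VSS/d.

P_X ≈ 86.1 kg VSS/d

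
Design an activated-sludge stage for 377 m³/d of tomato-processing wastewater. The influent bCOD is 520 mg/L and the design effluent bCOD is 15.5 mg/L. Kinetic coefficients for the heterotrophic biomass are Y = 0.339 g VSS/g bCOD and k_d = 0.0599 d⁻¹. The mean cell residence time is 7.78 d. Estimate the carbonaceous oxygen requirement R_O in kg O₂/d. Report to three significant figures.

Y_obs = Y / (1 + k_d θ_c) = 0.339 / (1 + 0.0599 × 7.78) = 0.339 / 1.466 = 0.2312.
Substrate removed = Q·(S₀ − S) = 377 m³/d × (520 − 15.5) g/m³ = 1.9×10^5 g/d = 190.2 kg/d.
Biomass synthesised: P_X = Y_obs × 190.2 = 43.98 kg VSS/d.
R_O = Q·(S₀ − S) − 1.42·P_X = 190.2 − 1.42 × 43.98 = 127.7 kg O₂/d.

R_O ≈ 128 kg O₂/d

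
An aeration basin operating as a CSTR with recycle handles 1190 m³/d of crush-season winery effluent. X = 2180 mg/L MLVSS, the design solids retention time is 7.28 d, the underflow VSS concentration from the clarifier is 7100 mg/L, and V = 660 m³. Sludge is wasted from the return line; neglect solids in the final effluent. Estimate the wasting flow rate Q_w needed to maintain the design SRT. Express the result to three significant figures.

θ_c = V·X/(Q_w·X_r) when wasting from the recycle, so Q_w = V·X/(θ_c·X_r) = 660.0 × 2180 / (7.28 × 7100) = 27.84 m³/d.

Q_w ≈ 27.8 m³/d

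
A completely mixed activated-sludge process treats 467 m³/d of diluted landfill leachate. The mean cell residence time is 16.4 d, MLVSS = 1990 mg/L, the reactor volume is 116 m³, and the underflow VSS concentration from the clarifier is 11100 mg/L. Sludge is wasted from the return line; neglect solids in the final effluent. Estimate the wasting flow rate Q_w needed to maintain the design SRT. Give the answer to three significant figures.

Wasting from the return line (neglecting effluent solids): Q_w = V·X / (θ_c·X_r) = 116.0 × 1990 / (16.4 × 11100) = 1.268 m³/d.

Q_w ≈ 1.27 m³/d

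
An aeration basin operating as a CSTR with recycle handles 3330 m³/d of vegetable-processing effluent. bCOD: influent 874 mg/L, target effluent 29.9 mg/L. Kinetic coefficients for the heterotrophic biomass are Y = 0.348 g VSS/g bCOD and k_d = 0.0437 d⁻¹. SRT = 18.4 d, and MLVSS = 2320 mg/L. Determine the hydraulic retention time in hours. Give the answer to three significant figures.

Steady-state biomass mass balance: V·X·(1 + k_d·θ_c) = Y·Q·(S₀ − S)·θ_c, so V = 0.348 × 3330 × (874 − 29.9) × 18.4 / [2320 × (1 + 0.0437 × 18.4)] = 1.8×10^7 / 4185 = 4300 m³.
HRT = V/Q = 4300 m³ / 3330 m³·d⁻¹ = 1.291 d × 24 = 30.99 h.

τ ≈ 31.0 h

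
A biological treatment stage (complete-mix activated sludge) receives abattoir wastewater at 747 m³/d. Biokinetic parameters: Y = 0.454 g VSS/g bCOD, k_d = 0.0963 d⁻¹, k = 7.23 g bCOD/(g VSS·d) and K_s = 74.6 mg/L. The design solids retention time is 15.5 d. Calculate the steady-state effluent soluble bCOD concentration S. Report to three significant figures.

S ≈ 3.84 mg/L

For a completely mixed reactor with recycle the Lawrence–McCarty relation gives S = K_s·(1 + k_d·θ_c) / [θ_c·(Y·k − k_d) − 1] = 74.6 × (1 + 0.0963 × 15.5) / [15.5 × (0.454 × 7.23 − 0.0963) − 1] = 186.0 / 48.38 = 3.843 mg/L.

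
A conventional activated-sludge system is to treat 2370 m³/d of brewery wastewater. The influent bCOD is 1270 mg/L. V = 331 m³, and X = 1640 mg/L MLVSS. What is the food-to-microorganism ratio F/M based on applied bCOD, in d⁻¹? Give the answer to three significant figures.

Food-to-microorganism ratio F/M = Q S₀ / (V X) = 2370 × 1270 / (331.0 × 1640) = 5.545 d⁻¹.

F/M ≈ 5.54 d⁻¹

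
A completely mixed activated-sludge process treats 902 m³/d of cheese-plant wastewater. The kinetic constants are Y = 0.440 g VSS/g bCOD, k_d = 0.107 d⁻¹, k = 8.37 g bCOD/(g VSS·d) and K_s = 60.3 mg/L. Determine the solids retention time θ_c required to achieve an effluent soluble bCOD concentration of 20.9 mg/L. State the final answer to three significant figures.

θ_c ≈ 1.19 d

At the target effluent, Y k S/(K_s+S) = 0.440×8.37×20.9/81.20 = 0.9479 d⁻¹.
1/θ_c = 0.9479 − 0.107 = 0.8409 d⁻¹, so θ_c = 1.189 d.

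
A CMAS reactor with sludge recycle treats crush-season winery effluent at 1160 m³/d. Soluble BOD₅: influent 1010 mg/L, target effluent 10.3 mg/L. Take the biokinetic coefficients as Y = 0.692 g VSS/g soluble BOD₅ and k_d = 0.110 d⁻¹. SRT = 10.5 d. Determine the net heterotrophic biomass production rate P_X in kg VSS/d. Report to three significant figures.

Observed yield with endogenous decay: Y_obs = Y / (1 + k_d·θ_c) = 0.692 / (1 + 0.110 × 10.5) = 0.692 / 2.155 = 0.3211 g VSS/g soluble BOD₅.
Q·(S₀ − S) = 1160 × (1010 − 10.3) × 10⁻³ = 1160 kg/d removed.
So the net sludge growth is P_X = 0.3211 × 1160 = 372.4 kg VSS/d.

P_X ≈ 372 kg VSS/d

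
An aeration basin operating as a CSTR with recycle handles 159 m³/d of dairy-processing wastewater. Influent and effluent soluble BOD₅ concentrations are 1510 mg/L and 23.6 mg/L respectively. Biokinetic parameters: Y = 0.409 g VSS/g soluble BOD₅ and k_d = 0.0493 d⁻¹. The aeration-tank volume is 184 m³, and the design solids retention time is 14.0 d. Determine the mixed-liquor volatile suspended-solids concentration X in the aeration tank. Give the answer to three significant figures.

From V·X·(1 + k_d·θ_c) = Y·Q·(S₀ − S)·θ_c: X = 0.409 × 159 × (1510 − 23.6) × 14.0 / [184 × (1 + 0.0493 × 14.0)] = 4351 mg/L.

X ≈ 4350 mg/L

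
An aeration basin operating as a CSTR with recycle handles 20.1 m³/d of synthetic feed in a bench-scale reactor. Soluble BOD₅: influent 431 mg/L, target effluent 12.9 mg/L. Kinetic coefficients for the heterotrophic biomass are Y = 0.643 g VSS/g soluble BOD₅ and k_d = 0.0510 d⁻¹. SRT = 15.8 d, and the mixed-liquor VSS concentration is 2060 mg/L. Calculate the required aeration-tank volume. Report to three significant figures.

V ≈ 23.0 m³

Steady-state biomass mass balance: V·X·(1 + k_d·θ_c) = Y·Q·(S₀ − S)·θ_c, so V = 0.643 × 20.1 × (431 − 12.9) × 15.8 / [2060 × (1 + 0.0510 × 15.8)] = 8.54×10^4 / 3720 = 22.95 m³.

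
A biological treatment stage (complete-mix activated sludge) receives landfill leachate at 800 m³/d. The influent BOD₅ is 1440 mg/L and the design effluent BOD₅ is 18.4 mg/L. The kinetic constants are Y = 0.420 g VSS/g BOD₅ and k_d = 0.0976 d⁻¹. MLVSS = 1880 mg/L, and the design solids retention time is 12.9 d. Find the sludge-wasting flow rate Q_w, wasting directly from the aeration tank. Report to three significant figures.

Steady-state biomass mass balance: V·X·(1 + k_d·θ_c) = Y·Q·(S₀ − S)·θ_c, so V = 0.420 × 800 × (1440 − 18.4) × 12.9 / [1880 × (1 + 0.0976 × 12.9)] = 6.16×10^6 / 4247 = 1451 m³.
With mixed-liquor wasting, θ_c = V/Q_w, so Q_w = V/θ_c = 1451/12.9 = 112.5 m³/d.

Q_w ≈ 112 m³/d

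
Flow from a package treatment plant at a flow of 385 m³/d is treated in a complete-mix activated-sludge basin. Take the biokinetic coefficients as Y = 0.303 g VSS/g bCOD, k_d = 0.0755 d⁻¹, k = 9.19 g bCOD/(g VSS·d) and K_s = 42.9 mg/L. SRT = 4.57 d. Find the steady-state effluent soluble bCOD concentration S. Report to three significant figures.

S ≈ 5.07 mg/L

From the Monod/SRT balance for a CMAS, S = K_s·(1+k_d θ_c)/[θ_c·(Y k − k_d) − 1] = 42.9 × (1 + 0.0755 × 4.57) / [4.57 × (0.303 × 9.19 − 0.0755) − 1] = 57.70 / 11.38 = 5.070 mg/L.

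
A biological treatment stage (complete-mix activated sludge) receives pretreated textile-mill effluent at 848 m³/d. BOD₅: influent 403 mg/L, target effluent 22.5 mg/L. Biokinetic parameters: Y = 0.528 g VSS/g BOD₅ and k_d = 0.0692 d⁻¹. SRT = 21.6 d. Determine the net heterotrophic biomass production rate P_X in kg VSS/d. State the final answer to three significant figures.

P_X ≈ 68.3 kg VSS/d

Correct the yield for decay: Y_obs = Y/(1 + k_d θ_c) = 0.528 / (1 + 0.0692 × 21.6) = 0.528 / 2.495 = 0.2116.
Q·(S₀ − S) = 848 × (403 − 22.5) × 10⁻³ = 322.7 kg/d removed.
Net biomass production P_X = Y_obs × Q·(S₀ − S) = 0.2116 × 322.7 = 68.29 kg VSS/d.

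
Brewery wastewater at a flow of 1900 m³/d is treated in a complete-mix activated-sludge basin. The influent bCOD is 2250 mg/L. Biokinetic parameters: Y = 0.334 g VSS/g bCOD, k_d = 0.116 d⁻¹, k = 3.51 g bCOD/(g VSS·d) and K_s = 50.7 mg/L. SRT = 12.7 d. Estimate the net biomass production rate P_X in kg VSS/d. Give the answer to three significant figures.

For a completely mixed reactor with recycle the Lawrence–McCarty relation gives S = K_s·(1 + k_d·θ_c) / [θ_c·(Y·k − k_d) − 1] = 50.7 × (1 + 0.116 × 12.7) / [12.7 × (0.334 × 3.51 − 0.116) − 1] = 125.4 / 12.42 = 10.10 mg/L.
The observed yield is Y_obs = Y/(1 + k_d·θ_c) = 0.334 / (1 + 0.116 × 12.7) = 0.334 / 2.473 = 0.1350 g VSS per g bCOD removed.
Mass of bCOD removed per day: Q(S₀ − S) = 1900 × 2240 g/m³ = 4256 kg/d.
Biomass produced: P_X = Y_obs·Q·ΔS = 0.1350 × 4256 ≈ 574.7 kg VSS/d.

P_X ≈ 575 kg VSS/d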